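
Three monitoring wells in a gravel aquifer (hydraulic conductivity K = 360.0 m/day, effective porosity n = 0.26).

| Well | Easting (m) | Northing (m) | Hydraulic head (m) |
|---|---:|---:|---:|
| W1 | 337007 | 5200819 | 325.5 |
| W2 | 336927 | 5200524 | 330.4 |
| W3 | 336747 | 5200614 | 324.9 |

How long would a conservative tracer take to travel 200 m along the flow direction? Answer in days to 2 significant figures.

4.9 days

Differences from W1: to W2 (Δx, Δy, Δh) = (-80, -295, +4.9); to W3 = (-260, -205, -0.6).
Determinant of the coordinate differences = (-80)·(-205) − (-260)·(-295) = -60300.
∂h/∂x = [(+4.9)·(-205) − (-0.6)·(-295)] / -60300 = +0.01959
∂h/∂y = [(-80)·(-0.6) − (-260)·(+4.9)] / -60300 = -0.02192
|∇h| = √(0.01959² + -0.02192²) = 0.0294
Seepage velocity v = K·i/n = 360.0 × 0.0294 / 0.26 = 40.71 m/day.
t = 200 / 40.71 = 4.913 days.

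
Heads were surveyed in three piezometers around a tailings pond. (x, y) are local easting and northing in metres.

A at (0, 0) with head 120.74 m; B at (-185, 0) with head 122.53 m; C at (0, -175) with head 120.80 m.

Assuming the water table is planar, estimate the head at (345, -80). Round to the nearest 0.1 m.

117.4 m

∂h/∂x = (122.53 − 120.74) / (-185 − 0) = -0.009676
∂h/∂y = (120.80 − 120.74) / (-175 − 0) = -0.0003429
h(345, -80) = 120.74 + (-0.009676)·(345) + (-0.0003429)·(-80) = 120.74 -3.338 +0.027 = 117.429 m.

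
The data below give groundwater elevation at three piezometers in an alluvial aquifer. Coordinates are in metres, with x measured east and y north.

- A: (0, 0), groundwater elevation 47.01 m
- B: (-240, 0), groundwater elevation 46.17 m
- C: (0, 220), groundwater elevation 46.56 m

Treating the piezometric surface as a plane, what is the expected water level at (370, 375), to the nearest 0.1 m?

∂h/∂x = (46.17 − 47.01) / (-240 − 0) = +0.003500
∂h/∂y = (46.56 − 47.01) / (220 − 0) = -0.002045
h(370, 375) = 47.01 + (+0.003500)·(370) + (-0.002045)·(375) = 47.01 +1.295 -0.767 = 47.538 m.

47.5 m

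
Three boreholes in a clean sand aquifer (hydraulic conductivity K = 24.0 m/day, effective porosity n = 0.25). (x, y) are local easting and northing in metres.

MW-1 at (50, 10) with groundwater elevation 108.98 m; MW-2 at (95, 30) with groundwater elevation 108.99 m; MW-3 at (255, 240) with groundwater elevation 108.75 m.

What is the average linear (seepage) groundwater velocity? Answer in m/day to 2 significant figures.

0.22 m/day

Taking MW-1 as reference: MW-2−MW-1 = (45, 20, +0.01); MW-3−MW-1 = (205, 230, -0.23).
Determinant of the coordinate differences = 45·230 − 205·20 = 6250.
∂h/∂x = [(+0.01)·230 − (-0.23)·20] / 6250 = +0.001104
∂h/∂y = [45·(-0.23) − 205·(+0.01)] / 6250 = -0.001984
|∇h| = √(0.001104² + -0.001984²) = 0.00227
Seepage velocity v = K·i/n = 24.0 × 0.00227 / 0.25 = 0.2179 m/day.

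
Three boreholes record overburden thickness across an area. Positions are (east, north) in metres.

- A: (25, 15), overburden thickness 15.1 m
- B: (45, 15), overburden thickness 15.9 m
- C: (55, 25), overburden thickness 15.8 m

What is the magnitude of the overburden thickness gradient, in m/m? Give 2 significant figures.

0.064 m/m

Taking A as reference: B−A = (20, 0, +0.8); C−A = (30, 10, +0.7).
Solve a·Δx + b·Δy = Δd: det = 20·10 − 30·0 = 200.
∂d/∂x = [(+0.8)·10 − (+0.7)·0] / 200 = +0.04000
∂d/∂y = [20·(+0.7) − 30·(+0.8)] / 200 = -0.05000
|∇f| = √(0.04000² + -0.05000²) = 0.06403 m/m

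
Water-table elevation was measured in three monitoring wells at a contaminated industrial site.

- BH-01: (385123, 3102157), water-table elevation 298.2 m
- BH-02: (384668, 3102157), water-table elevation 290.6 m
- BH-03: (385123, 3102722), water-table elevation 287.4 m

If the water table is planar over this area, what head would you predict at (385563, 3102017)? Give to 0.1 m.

308.2 m

∂h/∂x = (290.6 − 298.2) / (384668 − 385123) = +0.01670
∂h/∂y = (287.4 − 298.2) / (3102722 − 3102157) = -0.01912
h(385563, 3102017) = 298.2 + (+0.01670)·(440) + (-0.01912)·(-140) = 298.2 +7.349 +2.676 = 308.226 m.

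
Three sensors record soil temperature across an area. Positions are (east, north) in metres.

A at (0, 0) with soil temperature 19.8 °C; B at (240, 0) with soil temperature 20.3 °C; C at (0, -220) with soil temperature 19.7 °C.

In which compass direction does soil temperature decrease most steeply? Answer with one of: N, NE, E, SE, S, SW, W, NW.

∂T/∂x = (20.3 − 19.8) / (240 − 0) = +0.002083
∂T/∂y = (19.7 − 19.8) / (-220 − 0) = +0.0004545
Steepest decrease is along −∇f = (-0.002083 E, -0.0004545 N) → west.

W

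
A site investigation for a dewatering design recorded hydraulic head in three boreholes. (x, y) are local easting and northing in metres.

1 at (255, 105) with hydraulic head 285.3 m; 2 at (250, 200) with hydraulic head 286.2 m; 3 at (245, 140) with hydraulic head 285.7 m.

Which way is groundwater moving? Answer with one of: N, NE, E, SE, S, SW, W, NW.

Differences from 1: to 2 (Δx, Δy, Δh) = (-5, 95, +0.9); to 3 = (-10, 35, +0.4).
Determinant of the coordinate differences = (-5)·35 − (-10)·95 = 775.
∂h/∂x = [(+0.9)·35 − (+0.4)·95] / 775 = -0.008387
∂h/∂y = [(-5)·(+0.4) − (-10)·(+0.9)] / 775 = +0.009032
Flow = −∇h = (+0.008387 east, -0.009032 north), which points southeast.

SE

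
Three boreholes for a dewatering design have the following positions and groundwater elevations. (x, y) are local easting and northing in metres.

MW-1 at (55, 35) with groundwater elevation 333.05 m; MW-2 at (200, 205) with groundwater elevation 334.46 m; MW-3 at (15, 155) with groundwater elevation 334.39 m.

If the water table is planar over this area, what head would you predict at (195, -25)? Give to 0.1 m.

332.1 m

Taking MW-1 as reference: MW-2−MW-1 = (145, 170, +1.41); MW-3−MW-1 = (-40, 120, +1.34).
Determinant of the coordinate differences = 145·120 − (-40)·170 = 24200.
∂h/∂x = [(+1.41)·120 − (+1.34)·170] / 24200 = -0.002421
∂h/∂y = [145·(+1.34) − (-40)·(+1.41)] / 24200 = +0.01036
h(195, -25) = 333.05 + (-0.002421)·(140) + (+0.01036)·(-60) = 333.05 -0.339 -0.622 = 332.089 m.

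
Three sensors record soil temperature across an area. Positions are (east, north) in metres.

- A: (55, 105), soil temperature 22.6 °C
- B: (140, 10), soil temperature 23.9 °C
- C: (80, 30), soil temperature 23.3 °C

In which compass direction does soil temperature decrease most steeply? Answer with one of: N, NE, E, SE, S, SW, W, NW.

With T = a·x + b·y + c and A as origin, the differences give:
  85·a + (-95)·b = +1.3
  25·a + (-75)·b = +0.7
Eliminate b (×(-75) and ×(-95), subtract): -4000·a = -31.00 → a = ∂T/∂x = +0.007750
Back-substitute: b = ∂T/∂y = -0.006750.
Steepest decrease is along −∇f = (-0.007750 E, +0.006750 N) → northwest.

NW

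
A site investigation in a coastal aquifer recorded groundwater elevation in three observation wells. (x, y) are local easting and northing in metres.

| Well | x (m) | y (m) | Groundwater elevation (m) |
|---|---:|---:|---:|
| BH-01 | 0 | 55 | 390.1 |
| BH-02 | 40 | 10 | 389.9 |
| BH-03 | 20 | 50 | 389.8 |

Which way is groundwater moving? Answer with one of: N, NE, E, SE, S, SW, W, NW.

Taking BH-01 as reference: BH-02−BH-01 = (40, -45, -0.2); BH-03−BH-01 = (20, -5, -0.3).
Determinant of the coordinate differences = 40·(-5) − 20·(-45) = 700.
∂h/∂x = [(-0.2)·(-5) − (-0.3)·(-45)] / 700 = -0.01786
∂h/∂y = [40·(-0.3) − 20·(-0.2)] / 700 = -0.01143
Flow = −∇h = (+0.01786 east, +0.01143 north), which points northeast.

NE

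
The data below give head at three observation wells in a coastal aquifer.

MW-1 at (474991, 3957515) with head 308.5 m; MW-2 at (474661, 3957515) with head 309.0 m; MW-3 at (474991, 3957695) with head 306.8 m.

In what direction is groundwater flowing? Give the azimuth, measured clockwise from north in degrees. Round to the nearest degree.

009°

∂h/∂x = (309.0 − 308.5) / (474661 − 474991) = -0.001515
∂h/∂y = (306.8 − 308.5) / (3957695 − 3957515) = -0.009444
Flow direction (−∇h) has components (+0.001515 E, +0.009444 N).
Azimuth = atan2(E, N) = atan2(+0.001515, +0.009444) = 9.1° ≈ 009°.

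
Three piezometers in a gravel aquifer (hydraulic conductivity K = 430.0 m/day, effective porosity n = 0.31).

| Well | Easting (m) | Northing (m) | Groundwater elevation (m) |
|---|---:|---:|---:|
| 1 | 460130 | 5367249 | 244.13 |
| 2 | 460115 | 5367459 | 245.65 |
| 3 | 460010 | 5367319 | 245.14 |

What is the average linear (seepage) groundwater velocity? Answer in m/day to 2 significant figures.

11 m/day

Differences from 1: to 2 (Δx, Δy, Δh) = (-15, 210, +1.52); to 3 = (-120, 70, +1.01).
Solve a·Δx + b·Δy = Δh: det = (-15)·70 − (-120)·210 = 24150.
∂h/∂x = [(+1.52)·70 − (+1.01)·210] / 24150 = -0.004377
∂h/∂y = [(-15)·(+1.01) − (-120)·(+1.52)] / 24150 = +0.006925
|∇h| = √(-0.004377² + 0.006925²) = 0.008192
Seepage velocity v = K·i/n = 430.0 × 0.008192 / 0.31 = 11.36 m/day.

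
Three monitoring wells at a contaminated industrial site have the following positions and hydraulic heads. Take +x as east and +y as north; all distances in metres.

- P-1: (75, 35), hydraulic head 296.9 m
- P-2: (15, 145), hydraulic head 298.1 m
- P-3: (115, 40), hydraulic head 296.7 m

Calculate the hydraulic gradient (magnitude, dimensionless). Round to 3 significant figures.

0.00970

Taking P-1 as reference: P-2−P-1 = (-60, 110, +1.2); P-3−P-1 = (40, 5, -0.2).
Solve a·Δx + b·Δy = Δh: det = (-60)·5 − 40·110 = -4700.
∂h/∂x = [(+1.2)·5 − (-0.2)·110] / -4700 = -0.005957
∂h/∂y = [(-60)·(-0.2) − 40·(+1.2)] / -4700 = +0.007660
|∇h| = √(-0.005957² + 0.007660²) = 0.009704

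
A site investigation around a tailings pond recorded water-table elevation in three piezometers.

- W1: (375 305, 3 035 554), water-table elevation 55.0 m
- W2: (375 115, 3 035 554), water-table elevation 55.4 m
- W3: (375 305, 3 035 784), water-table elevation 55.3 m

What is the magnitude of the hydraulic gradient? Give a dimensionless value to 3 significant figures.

0.00248

∂h/∂x = (55.4 − 55.0) / (375115 − 375305) = -0.002105
∂h/∂y = (55.3 − 55.0) / (3035784 − 3035554) = +0.001304
|∇h| = √(-0.002105² + 0.001304²) = 0.002476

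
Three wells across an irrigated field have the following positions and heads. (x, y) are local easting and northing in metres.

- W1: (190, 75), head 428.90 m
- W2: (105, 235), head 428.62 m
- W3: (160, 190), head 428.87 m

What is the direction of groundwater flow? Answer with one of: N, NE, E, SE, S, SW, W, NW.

Differences from W1: to W2 (Δx, Δy, Δh) = (-85, 160, -0.28); to W3 = (-30, 115, -0.03).
Solve a·Δx + b·Δy = Δh: det = (-85)·115 − (-30)·160 = -4975.
∂h/∂x = [(-0.28)·115 − (-0.03)·160] / -4975 = +0.005508
∂h/∂y = [(-85)·(-0.03) − (-30)·(-0.28)] / -4975 = +0.001176
Flow = −∇h = (-0.005508 east, -0.001176 north), which points west.

W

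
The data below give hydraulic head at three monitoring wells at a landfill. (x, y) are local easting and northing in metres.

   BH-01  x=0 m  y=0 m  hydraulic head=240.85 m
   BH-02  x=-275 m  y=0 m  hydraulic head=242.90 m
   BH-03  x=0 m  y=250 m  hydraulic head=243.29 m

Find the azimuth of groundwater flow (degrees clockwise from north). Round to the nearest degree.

∂h/∂x = (242.90 − 240.85) / (-275 − 0) = -0.007455
∂h/∂y = (243.29 − 240.85) / (250 − 0) = +0.009760
Flow direction (−∇h) has components (+0.007455 E, -0.009760 N).
Azimuth = atan2(E, N) = atan2(+0.007455, -0.009760) = 142.6° ≈ 143°.

143°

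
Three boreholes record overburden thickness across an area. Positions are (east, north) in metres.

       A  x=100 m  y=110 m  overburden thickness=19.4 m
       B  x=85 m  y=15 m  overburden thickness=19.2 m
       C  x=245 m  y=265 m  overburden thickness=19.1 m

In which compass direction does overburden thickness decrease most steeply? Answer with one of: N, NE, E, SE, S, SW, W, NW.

Differences from A: to B (Δx, Δy, Δh) = (-15, -95, -0.2); to C = (145, 155, -0.3).
Determinant of the coordinate differences = (-15)·155 − 145·(-95) = 11450.
∂d/∂x = [(-0.2)·155 − (-0.3)·(-95)] / 11450 = -0.005197
∂d/∂y = [(-15)·(-0.3) − 145·(-0.2)] / 11450 = +0.002926
Steepest decrease is along −∇f = (+0.005197 E, -0.002926 N) → southeast.

SE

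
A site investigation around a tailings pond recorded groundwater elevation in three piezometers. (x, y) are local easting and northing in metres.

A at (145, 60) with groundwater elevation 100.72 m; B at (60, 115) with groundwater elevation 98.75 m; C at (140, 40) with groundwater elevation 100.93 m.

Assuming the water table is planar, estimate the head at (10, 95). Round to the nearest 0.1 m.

98.3 m

With h = a·x + b·y + c and A as origin, the differences give:
  (-85)·a + 55·b = -1.97
  (-5)·a + (-20)·b = +0.21
Eliminate b (×(-20) and ×55, subtract): 1975·a = 27.850 → a = ∂h/∂x = +0.01410
Back-substitute: b = ∂h/∂y = -0.01403.
h(10, 95) = 100.72 + (+0.01410)·(-135) + (-0.01403)·(35) = 100.72 -1.904 -0.491 = 98.325 m.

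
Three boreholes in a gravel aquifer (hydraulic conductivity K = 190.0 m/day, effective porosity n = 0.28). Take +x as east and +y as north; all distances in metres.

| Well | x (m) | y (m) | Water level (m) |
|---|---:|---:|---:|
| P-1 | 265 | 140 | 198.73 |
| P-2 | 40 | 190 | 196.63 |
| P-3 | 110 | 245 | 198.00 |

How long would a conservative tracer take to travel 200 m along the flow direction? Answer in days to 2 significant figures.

19 days

With h = a·x + b·y + c and P-1 as origin, the differences give:
  (-225)·a + 50·b = -2.10
  (-155)·a + 105·b = -0.73
Eliminate b (×105 and ×50, subtract): -15875·a = -184.000 → a = ∂h/∂x = +0.01159
Back-substitute: b = ∂h/∂y = +0.01016.
|∇h| = √(0.01159² + 0.01016²) = 0.01541
Seepage velocity v = K·i/n = 190.0 × 0.01541 / 0.28 = 10.46 m/day.
t = 200 / 10.46 = 19.12 days.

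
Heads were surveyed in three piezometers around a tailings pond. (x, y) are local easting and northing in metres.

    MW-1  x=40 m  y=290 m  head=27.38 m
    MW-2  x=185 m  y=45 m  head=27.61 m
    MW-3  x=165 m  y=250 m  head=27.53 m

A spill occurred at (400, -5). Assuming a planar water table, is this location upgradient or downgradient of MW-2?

upgradient

Taking MW-1 as reference: MW-2−MW-1 = (145, -245, +0.23); MW-3−MW-1 = (125, -40, +0.15).
Solve a·Δx + b·Δy = Δh: det = 145·(-40) − 125·(-245) = 24825.
∂h/∂x = [(+0.23)·(-40) − (+0.15)·(-245)] / 24825 = +0.001110
∂h/∂y = [145·(+0.15) − 125·(+0.23)] / 24825 = -0.0002820
Head at (400, -5) = 27.38 + (+0.001110)·(360) + (-0.0002820)·(-295) = 27.86 m.
That is higher than the 27.61 m at MW-2, so the point is upgradient.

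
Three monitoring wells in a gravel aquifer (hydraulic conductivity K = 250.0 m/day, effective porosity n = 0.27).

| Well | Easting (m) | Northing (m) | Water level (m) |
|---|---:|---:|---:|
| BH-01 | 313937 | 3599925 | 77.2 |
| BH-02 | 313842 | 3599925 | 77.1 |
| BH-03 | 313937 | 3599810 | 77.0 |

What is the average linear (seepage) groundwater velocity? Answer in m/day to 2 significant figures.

1.9 m/day

∂h/∂x = (77.1 − 77.2) / (313842 − 313937) = +0.001053
∂h/∂y = (77.0 − 77.2) / (3599810 − 3599925) = +0.001739
|∇h| = √(0.001053² + 0.001739²) = 0.002033
Seepage velocity v = K·i/n = 250.0 × 0.002033 / 0.27 = 1.882 m/day.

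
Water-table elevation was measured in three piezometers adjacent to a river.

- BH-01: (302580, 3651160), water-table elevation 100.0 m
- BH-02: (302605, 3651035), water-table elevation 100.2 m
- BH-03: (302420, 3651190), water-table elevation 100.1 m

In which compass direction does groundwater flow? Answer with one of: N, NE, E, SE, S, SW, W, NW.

With h = a·x + b·y + c and BH-01 as origin, the differences give:
  25·a + (-125)·b = +0.2
  (-160)·a + 30·b = +0.1
Eliminate b (×30 and ×(-125), subtract): -19250·a = 18.50 → a = ∂h/∂x = -0.0009610
Back-substitute: b = ∂h/∂y = -0.001792.
Flow = −∇h = (+0.0009610 east, +0.001792 north), which points northeast.

NE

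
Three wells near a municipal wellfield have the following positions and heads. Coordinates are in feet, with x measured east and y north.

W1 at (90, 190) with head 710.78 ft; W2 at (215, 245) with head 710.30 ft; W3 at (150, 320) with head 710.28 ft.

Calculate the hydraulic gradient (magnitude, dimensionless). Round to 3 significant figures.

0.00375

Differences from W1: to W2 (Δx, Δy, Δh) = (125, 55, -0.48); to W3 = (60, 130, -0.50).
Solve a·Δx + b·Δy = Δh: det = 125·130 − 60·55 = 12950.
∂h/∂x = [(-0.48)·130 − (-0.50)·55] / 12950 = -0.002695
∂h/∂y = [125·(-0.50) − 60·(-0.48)] / 12950 = -0.002602
|∇h| = √(-0.002695² + -0.002602²) = 0.003746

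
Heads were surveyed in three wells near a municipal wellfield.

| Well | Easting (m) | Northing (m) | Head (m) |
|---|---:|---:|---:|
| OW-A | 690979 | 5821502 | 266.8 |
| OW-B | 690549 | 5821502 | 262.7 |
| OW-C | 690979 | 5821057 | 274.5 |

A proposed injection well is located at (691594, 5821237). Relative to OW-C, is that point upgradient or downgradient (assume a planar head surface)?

upgradient

∂h/∂x = (262.7 − 266.8) / (690549 − 690979) = +0.009535
∂h/∂y = (274.5 − 266.8) / (5821057 − 5821502) = -0.01730
Head at (691594, 5821237) = 266.8 + (+0.009535)·(615) + (-0.01730)·(-265) = 277.25 m.
That is higher than the 274.5 m at OW-C, so the point is upgradient.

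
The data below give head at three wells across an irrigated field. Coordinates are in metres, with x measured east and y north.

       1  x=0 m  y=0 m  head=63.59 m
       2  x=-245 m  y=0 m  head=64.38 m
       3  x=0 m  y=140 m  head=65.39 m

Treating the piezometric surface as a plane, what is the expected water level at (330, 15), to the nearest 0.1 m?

62.7 m

∂h/∂x = (64.38 − 63.59) / (-245 − 0) = -0.003224
∂h/∂y = (65.39 − 63.59) / (140 − 0) = +0.01286
h(330, 15) = 63.59 + (-0.003224)·(330) + (+0.01286)·(15) = 63.59 -1.064 +0.193 = 62.719 m.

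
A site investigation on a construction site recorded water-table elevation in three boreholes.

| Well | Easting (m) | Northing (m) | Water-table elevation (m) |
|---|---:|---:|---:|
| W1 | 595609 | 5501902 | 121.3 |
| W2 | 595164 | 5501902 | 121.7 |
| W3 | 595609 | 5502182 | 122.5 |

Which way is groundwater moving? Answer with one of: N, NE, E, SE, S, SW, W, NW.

S

∂h/∂x = (121.7 − 121.3) / (595164 − 595609) = -0.0008989
∂h/∂y = (122.5 − 121.3) / (5502182 − 5501902) = +0.004286
Flow = −∇h = (+0.0008989 east, -0.004286 north), which points south.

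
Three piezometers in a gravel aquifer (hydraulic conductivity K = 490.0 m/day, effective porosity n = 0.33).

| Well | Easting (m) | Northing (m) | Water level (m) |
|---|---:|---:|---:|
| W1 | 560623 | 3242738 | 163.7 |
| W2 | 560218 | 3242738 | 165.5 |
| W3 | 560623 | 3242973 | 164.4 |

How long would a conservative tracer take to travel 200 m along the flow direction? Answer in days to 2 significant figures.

25 days

∂h/∂x = (165.5 − 163.7) / (560218 − 560623) = -0.004444
∂h/∂y = (164.4 − 163.7) / (3242973 − 3242738) = +0.002979
|∇h| = √(-0.004444² + 0.002979²) = 0.00535
Seepage velocity v = K·i/n = 490.0 × 0.00535 / 0.33 = 7.944 m/day.
t = 200 / 7.944 = 25.18 days.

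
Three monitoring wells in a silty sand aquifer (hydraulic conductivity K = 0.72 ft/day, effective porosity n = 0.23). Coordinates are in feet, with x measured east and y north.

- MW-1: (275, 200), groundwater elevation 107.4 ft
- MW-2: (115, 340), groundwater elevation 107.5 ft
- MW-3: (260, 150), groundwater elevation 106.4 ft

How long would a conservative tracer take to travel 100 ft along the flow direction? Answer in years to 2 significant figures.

Differences from MW-1: to MW-2 (Δx, Δy, Δh) = (-160, 140, +0.1); to MW-3 = (-15, -50, -1.0).
Solve a·Δx + b·Δy = Δh: det = (-160)·(-50) − (-15)·140 = 10100.
∂h/∂x = [(+0.1)·(-50) − (-1.0)·140] / 10100 = +0.01337
∂h/∂y = [(-160)·(-1.0) − (-15)·(+0.1)] / 10100 = +0.01599
|∇h| = √(0.01337² + 0.01599²) = 0.02084
Seepage velocity v = K·i/n = 0.72 × 0.02084 / 0.23 = 0.06524 ft/day.
t = 100 / 0.06524 = 1533 days = 4.2 years.

4.2 years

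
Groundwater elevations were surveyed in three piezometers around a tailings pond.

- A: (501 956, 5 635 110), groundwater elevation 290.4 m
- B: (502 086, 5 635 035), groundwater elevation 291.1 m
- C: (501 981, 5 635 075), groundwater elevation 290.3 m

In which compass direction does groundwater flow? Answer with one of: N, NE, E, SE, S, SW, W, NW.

Taking A as reference: B−A = (130, -75, +0.7); C−A = (25, -35, -0.1).
Determinant of the coordinate differences = 130·(-35) − 25·(-75) = -2675.
∂h/∂x = [(+0.7)·(-35) − (-0.1)·(-75)] / -2675 = +0.01196
∂h/∂y = [130·(-0.1) − 25·(+0.7)] / -2675 = +0.01140
Flow = −∇h = (-0.01196 east, -0.01140 north), which points southwest.

SW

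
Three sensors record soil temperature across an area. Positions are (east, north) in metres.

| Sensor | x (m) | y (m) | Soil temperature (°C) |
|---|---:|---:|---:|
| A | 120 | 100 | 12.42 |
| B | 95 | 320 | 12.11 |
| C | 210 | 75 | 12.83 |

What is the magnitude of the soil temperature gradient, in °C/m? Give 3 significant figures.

0.00440 °C/m

With T = a·x + b·y + c and A as origin, the differences give:
  (-25)·a + 220·b = -0.31
  90·a + (-25)·b = +0.41
Eliminate b (×(-25) and ×220, subtract): -19175·a = -82.450 → a = ∂T/∂x = +0.004300
Back-substitute: b = ∂T/∂y = -0.0009205.
|∇f| = √(0.004300² + -0.0009205²) = 0.004397 °C/m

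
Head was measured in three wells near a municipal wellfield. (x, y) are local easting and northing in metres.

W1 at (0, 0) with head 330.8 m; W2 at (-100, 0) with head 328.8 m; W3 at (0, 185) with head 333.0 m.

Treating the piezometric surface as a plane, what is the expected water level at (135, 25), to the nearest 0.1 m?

333.8 m

∂h/∂x = (328.8 − 330.8) / (-100 − 0) = +0.02000
∂h/∂y = (333.0 − 330.8) / (185 − 0) = +0.01189
h(135, 25) = 330.8 + (+0.02000)·(135) + (+0.01189)·(25) = 330.8 +2.700 +0.297 = 333.797 m.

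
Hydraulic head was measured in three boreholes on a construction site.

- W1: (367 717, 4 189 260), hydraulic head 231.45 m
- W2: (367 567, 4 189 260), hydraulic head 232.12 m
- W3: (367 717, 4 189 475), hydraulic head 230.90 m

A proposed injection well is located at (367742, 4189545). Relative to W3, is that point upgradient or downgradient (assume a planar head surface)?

downgradient

∂h/∂x = (232.12 − 231.45) / (367567 − 367717) = -0.004467
∂h/∂y = (230.90 − 231.45) / (4189475 − 4189260) = -0.002558
Head at (367742, 4189545) = 231.45 + (-0.004467)·(25) + (-0.002558)·(285) = 230.61 m.
That is lower than the 230.90 m at W3, so the point is downgradient.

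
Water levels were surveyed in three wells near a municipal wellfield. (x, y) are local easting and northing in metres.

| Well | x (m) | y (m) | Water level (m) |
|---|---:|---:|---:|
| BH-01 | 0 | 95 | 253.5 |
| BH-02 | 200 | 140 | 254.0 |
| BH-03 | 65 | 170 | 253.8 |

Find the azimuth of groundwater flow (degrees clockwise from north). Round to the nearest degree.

221°

Taking BH-01 as reference: BH-02−BH-01 = (200, 45, +0.5); BH-03−BH-01 = (65, 75, +0.3).
Determinant of the coordinate differences = 200·75 − 65·45 = 12075.
∂h/∂x = [(+0.5)·75 − (+0.3)·45] / 12075 = +0.001988
∂h/∂y = [200·(+0.3) − 65·(+0.5)] / 12075 = +0.002277
Flow direction (−∇h) has components (-0.001988 E, -0.002277 N).
Azimuth = atan2(E, N) = atan2(-0.001988, -0.002277) = 221.1° ≈ 221°.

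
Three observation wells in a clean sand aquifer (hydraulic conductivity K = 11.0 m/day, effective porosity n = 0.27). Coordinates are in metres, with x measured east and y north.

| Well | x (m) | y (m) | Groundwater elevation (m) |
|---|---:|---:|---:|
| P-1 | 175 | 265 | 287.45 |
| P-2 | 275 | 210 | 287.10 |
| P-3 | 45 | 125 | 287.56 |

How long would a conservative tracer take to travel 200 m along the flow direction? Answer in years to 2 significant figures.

4.4 years

Three-point gradient (reference P-1): Δ to P-2 = (100, -55, -0.35), Δ to P-3 = (-130, -140, +0.11).
∂h/∂x = -0.002603, ∂h/∂y = +0.001631 (det = -21150).
|∇h| = √(-0.002603² + 0.001631²) = 0.003072
Seepage velocity v = K·i/n = 11.0 × 0.003072 / 0.27 = 0.1252 m/day.
t = 200 / 0.1252 = 1597 days = 4.37 years.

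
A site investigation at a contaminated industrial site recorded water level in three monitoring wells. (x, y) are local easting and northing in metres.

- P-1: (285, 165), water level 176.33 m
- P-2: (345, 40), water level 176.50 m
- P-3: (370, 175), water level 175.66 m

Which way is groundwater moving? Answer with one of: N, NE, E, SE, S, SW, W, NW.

Three-point gradient (reference P-1): Δ to P-2 = (60, -125, +0.17), Δ to P-3 = (85, 10, -0.67).
∂h/∂x = -0.007310, ∂h/∂y = -0.004869 (det = 11225).
Flow = −∇h = (+0.007310 east, +0.004869 north), which points northeast.

NE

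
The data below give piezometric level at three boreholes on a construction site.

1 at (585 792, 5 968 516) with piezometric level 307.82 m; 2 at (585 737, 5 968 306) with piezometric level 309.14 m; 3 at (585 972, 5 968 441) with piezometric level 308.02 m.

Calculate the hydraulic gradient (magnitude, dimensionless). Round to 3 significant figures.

Differences from 1: to 2 (Δx, Δy, Δh) = (-55, -210, +1.32); to 3 = (180, -75, +0.20).
Solve a·Δx + b·Δy = Δh: det = (-55)·(-75) − 180·(-210) = 41925.
∂h/∂x = [(+1.32)·(-75) − (+0.20)·(-210)] / 41925 = -0.001360
∂h/∂y = [(-55)·(+0.20) − 180·(+1.32)] / 41925 = -0.005930
|∇h| = √(-0.001360² + -0.005930²) = 0.006084

0.00608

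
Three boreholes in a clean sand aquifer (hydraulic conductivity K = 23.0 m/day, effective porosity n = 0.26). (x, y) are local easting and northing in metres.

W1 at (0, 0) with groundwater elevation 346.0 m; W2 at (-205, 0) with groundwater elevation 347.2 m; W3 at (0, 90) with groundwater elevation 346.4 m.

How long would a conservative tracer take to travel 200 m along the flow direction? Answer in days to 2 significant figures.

∂h/∂x = (347.2 − 346.0) / (-205 − 0) = -0.005854
∂h/∂y = (346.4 − 346.0) / (90 − 0) = +0.004444
|∇h| = √(-0.005854² + 0.004444²) = 0.00735
Seepage velocity v = K·i/n = 23.0 × 0.00735 / 0.26 = 0.6502 m/day.
t = 200 / 0.6502 = 307.6 days.

310 days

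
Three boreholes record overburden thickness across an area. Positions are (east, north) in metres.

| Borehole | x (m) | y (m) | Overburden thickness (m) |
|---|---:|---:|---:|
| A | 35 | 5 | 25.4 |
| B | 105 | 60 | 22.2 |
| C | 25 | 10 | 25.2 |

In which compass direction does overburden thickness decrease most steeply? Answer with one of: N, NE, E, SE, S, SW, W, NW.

Differences from A: to B (Δx, Δy, Δh) = (70, 55, -3.2); to C = (-10, 5, -0.2).
Solve a·Δx + b·Δy = Δd: det = 70·5 − (-10)·55 = 900.
∂d/∂x = [(-3.2)·5 − (-0.2)·55] / 900 = -0.005556
∂d/∂y = [70·(-0.2) − (-10)·(-3.2)] / 900 = -0.05111
Steepest decrease is along −∇f = (+0.005556 E, +0.05111 N) → north.

N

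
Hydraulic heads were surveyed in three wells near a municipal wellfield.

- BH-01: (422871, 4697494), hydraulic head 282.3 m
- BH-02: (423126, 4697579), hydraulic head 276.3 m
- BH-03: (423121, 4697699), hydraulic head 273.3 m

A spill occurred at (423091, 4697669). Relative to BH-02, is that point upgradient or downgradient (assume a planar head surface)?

Differences from BH-01: to BH-02 (Δx, Δy, Δh) = (255, 85, -6.0); to BH-03 = (250, 205, -9.0).
Determinant of the coordinate differences = 255·205 − 250·85 = 31025.
∂h/∂x = [(-6.0)·205 − (-9.0)·85] / 31025 = -0.01499
∂h/∂y = [255·(-9.0) − 250·(-6.0)] / 31025 = -0.02562
Head at (423091, 4697669) = 282.3 + (-0.01499)·(220) + (-0.02562)·(175) = 274.52 m.
That is lower than the 276.3 m at BH-02, so the point is downgradient.

downgradient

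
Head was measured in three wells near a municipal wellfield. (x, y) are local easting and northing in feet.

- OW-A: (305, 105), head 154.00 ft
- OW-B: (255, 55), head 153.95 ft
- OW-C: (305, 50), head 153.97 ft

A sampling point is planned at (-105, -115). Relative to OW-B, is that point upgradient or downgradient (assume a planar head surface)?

With h = a·x + b·y + c and OW-A as origin, the differences give:
  (-50)·a + (-50)·b = -0.05
  0·a + (-55)·b = -0.03
Eliminate b (×(-55) and ×(-50), subtract): 2750·a = 1.250 → a = ∂h/∂x = +0.0004545
Back-substitute: b = ∂h/∂y = +0.0005455.
Head at (-105, -115) = 154.00 + (+0.0004545)·(-410) + (+0.0005455)·(-220) = 153.69 ft.
That is lower than the 153.95 ft at OW-B, so the point is downgradient.

downgradient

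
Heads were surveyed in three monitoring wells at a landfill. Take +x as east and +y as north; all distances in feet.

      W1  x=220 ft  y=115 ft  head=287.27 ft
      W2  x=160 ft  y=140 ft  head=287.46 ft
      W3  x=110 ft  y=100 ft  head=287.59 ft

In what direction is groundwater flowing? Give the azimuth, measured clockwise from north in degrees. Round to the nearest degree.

Taking W1 as reference: W2−W1 = (-60, 25, +0.19); W3−W1 = (-110, -15, +0.32).
Determinant of the coordinate differences = (-60)·(-15) − (-110)·25 = 3650.
∂h/∂x = [(+0.19)·(-15) − (+0.32)·25] / 3650 = -0.002973
∂h/∂y = [(-60)·(+0.32) − (-110)·(+0.19)] / 3650 = +0.0004658
Flow direction (−∇h) has components (+0.002973 E, -0.0004658 N).
Azimuth = atan2(E, N) = atan2(+0.002973, -0.0004658) = 98.9° ≈ 099°.

099°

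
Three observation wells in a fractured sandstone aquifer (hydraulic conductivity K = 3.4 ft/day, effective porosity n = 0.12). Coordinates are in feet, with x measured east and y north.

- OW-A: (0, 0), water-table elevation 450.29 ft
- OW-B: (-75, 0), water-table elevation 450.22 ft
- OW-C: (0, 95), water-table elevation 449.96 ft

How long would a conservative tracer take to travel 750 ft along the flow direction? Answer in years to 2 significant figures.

20 years

∂h/∂x = (450.22 − 450.29) / (-75 − 0) = +0.0009333
∂h/∂y = (449.96 − 450.29) / (95 − 0) = -0.003474
|∇h| = √(0.0009333² + -0.003474²) = 0.003597
Seepage velocity v = K·i/n = 3.4 × 0.003597 / 0.12 = 0.1019 ft/day.
t = 750 / 0.1019 = 7360 days = 20.2 years.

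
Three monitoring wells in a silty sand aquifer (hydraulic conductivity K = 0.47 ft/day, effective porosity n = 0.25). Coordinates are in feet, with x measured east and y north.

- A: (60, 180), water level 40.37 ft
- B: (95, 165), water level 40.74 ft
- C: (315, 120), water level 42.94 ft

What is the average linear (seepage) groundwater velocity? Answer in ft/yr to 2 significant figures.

Three-point gradient (reference A): Δ to B = (35, -15, +0.37), Δ to C = (255, -60, +2.57).
∂h/∂x = +0.009478, ∂h/∂y = -0.002551 (det = 1725).
|∇h| = √(0.009478² + -0.002551²) = 0.009815
Seepage velocity v = K·i/n = 0.47 × 0.009815 / 0.25 = 0.01845 ft/day = 6.739 ft/yr.

6.7 ft/yr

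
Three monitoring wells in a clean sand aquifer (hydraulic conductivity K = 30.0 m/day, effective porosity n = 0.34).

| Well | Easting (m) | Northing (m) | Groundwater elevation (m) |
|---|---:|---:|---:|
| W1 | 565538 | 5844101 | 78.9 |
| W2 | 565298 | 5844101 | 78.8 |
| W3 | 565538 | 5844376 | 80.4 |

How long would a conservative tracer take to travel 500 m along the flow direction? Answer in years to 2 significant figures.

2.8 years

∂h/∂x = (78.8 − 78.9) / (565298 − 565538) = +0.0004167
∂h/∂y = (80.4 − 78.9) / (5844376 − 5844101) = +0.005455
|∇h| = √(0.0004167² + 0.005455²) = 0.005471
Seepage velocity v = K·i/n = 30.0 × 0.005471 / 0.34 = 0.4827 m/day.
t = 500 / 0.4827 = 1036 days = 2.84 years.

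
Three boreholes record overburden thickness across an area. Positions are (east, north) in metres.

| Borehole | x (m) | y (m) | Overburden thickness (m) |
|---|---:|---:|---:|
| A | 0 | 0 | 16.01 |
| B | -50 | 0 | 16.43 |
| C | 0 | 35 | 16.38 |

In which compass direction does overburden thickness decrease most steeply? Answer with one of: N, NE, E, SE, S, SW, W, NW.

∂d/∂x = (16.43 − 16.01) / (-50 − 0) = -0.008400
∂d/∂y = (16.38 − 16.01) / (35 − 0) = +0.01057
Steepest decrease is along −∇f = (+0.008400 E, -0.01057 N) → southeast.

SE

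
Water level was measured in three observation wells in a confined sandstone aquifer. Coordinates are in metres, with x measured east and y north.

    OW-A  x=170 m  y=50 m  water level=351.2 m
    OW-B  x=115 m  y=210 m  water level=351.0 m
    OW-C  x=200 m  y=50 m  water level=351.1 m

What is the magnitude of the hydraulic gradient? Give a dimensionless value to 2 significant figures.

Differences from OW-A: to OW-B (Δx, Δy, Δh) = (-55, 160, -0.2); to OW-C = (30, 0, -0.1).
Determinant of the coordinate differences = (-55)·0 − 30·160 = -4800.
∂h/∂x = [(-0.2)·0 − (-0.1)·160] / -4800 = -0.003333
∂h/∂y = [(-55)·(-0.1) − 30·(-0.2)] / -4800 = -0.002396
|∇h| = √(-0.003333² + -0.002396²) = 0.004105

0.0041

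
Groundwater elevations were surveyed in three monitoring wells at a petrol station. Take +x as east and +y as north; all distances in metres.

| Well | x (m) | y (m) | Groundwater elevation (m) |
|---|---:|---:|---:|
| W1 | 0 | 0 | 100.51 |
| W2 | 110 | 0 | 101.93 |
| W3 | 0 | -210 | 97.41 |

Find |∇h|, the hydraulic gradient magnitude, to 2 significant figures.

0.020

∂h/∂x = (101.93 − 100.51) / (110 − 0) = +0.01291
∂h/∂y = (97.41 − 100.51) / (-210 − 0) = +0.01476
|∇h| = √(0.01291² + 0.01476²) = 0.01961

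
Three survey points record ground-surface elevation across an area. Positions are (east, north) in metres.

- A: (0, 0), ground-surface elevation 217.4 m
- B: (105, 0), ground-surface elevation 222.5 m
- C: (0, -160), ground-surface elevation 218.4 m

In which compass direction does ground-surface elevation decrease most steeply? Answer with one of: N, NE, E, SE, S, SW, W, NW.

W

∂z/∂x = (222.5 − 217.4) / (105 − 0) = +0.04857
∂z/∂y = (218.4 − 217.4) / (-160 − 0) = -0.006250
Steepest decrease is along −∇f = (-0.04857 E, +0.006250 N) → west.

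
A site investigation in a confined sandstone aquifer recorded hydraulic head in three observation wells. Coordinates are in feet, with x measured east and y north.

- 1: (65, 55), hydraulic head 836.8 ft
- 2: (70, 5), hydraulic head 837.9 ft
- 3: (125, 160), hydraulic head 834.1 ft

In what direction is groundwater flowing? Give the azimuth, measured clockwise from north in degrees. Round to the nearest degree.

014°

Differences from 1: to 2 (Δx, Δy, Δh) = (5, -50, +1.1); to 3 = (60, 105, -2.7).
Solve a·Δx + b·Δy = Δh: det = 5·105 − 60·(-50) = 3525.
∂h/∂x = [(+1.1)·105 − (-2.7)·(-50)] / 3525 = -0.005532
∂h/∂y = [5·(-2.7) − 60·(+1.1)] / 3525 = -0.02255
Flow direction (−∇h) has components (+0.005532 E, +0.02255 N).
Azimuth = atan2(E, N) = atan2(+0.005532, +0.02255) = 13.8° ≈ 014°.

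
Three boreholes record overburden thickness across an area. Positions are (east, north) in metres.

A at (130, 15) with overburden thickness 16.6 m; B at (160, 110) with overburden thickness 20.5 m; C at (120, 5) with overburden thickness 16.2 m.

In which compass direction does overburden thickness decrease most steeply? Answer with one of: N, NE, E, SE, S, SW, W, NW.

Differences from A: to B (Δx, Δy, Δh) = (30, 95, +3.9); to C = (-10, -10, -0.4).
Solve a·Δx + b·Δy = Δd: det = 30·(-10) − (-10)·95 = 650.
∂d/∂x = [(+3.9)·(-10) − (-0.4)·95] / 650 = -0.001538
∂d/∂y = [30·(-0.4) − (-10)·(+3.9)] / 650 = +0.04154
Steepest decrease is along −∇f = (+0.001538 E, -0.04154 N) → south.

S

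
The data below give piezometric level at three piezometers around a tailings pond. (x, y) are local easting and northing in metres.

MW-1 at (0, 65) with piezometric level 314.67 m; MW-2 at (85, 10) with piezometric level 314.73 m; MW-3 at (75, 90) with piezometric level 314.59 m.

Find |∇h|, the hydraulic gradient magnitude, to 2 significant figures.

0.0019

Taking MW-1 as reference: MW-2−MW-1 = (85, -55, +0.06); MW-3−MW-1 = (75, 25, -0.08).
Solve a·Δx + b·Δy = Δh: det = 85·25 − 75·(-55) = 6250.
∂h/∂x = [(+0.06)·25 − (-0.08)·(-55)] / 6250 = -0.0004640
∂h/∂y = [85·(-0.08) − 75·(+0.06)] / 6250 = -0.001808
|∇h| = √(-0.0004640² + -0.001808²) = 0.001867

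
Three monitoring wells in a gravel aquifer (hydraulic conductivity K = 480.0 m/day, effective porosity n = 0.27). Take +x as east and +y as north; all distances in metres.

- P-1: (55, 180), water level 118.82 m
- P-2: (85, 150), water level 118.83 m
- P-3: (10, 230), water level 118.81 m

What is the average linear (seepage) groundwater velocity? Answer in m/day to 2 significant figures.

3.0 m/day

Three-point gradient (reference P-1): Δ to P-2 = (30, -30, +0.01), Δ to P-3 = (-45, 50, -0.01).
∂h/∂x = +0.001333, ∂h/∂y = +0.001000 (det = 150).
|∇h| = √(0.001333² + 0.001000²) = 0.001666
Seepage velocity v = K·i/n = 480.0 × 0.001666 / 0.27 = 2.962 m/day.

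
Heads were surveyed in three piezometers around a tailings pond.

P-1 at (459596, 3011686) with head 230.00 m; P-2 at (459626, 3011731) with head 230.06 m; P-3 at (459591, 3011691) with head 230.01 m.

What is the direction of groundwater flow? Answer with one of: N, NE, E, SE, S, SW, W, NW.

With h = a·x + b·y + c and P-1 as origin, the differences give:
  30·a + 45·b = +0.06
  (-5)·a + 5·b = +0.01
Eliminate b (×5 and ×45, subtract): 375·a = -0.150 → a = ∂h/∂x = -0.0004000
Back-substitute: b = ∂h/∂y = +0.001600.
Flow = −∇h = (+0.0004000 east, -0.001600 north), which points south.

S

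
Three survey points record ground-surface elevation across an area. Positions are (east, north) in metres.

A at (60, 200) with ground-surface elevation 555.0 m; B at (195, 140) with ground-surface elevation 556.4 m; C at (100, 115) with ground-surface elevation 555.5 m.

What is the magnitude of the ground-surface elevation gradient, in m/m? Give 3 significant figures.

Taking A as reference: B−A = (135, -60, +1.4); C−A = (40, -85, +0.5).
Solve a·Δx + b·Δy = Δz: det = 135·(-85) − 40·(-60) = -9075.
∂z/∂x = [(+1.4)·(-85) − (+0.5)·(-60)] / -9075 = +0.009807
∂z/∂y = [135·(+0.5) − 40·(+1.4)] / -9075 = -0.001267
|∇f| = √(0.009807² + -0.001267²) = 0.009889 m/m

0.00989 m/m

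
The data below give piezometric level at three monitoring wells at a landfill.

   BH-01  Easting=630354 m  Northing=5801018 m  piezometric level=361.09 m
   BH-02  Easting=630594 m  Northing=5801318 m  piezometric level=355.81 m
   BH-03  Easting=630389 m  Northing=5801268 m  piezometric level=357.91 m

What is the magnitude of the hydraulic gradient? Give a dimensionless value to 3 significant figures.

Differences from BH-01: to BH-02 (Δx, Δy, Δh) = (240, 300, -5.28); to BH-03 = (35, 250, -3.18).
Determinant of the coordinate differences = 240·250 − 35·300 = 49500.
∂h/∂x = [(-5.28)·250 − (-3.18)·300] / 49500 = -0.007394
∂h/∂y = [240·(-3.18) − 35·(-5.28)] / 49500 = -0.01168
|∇h| = √(-0.007394² + -0.01168²) = 0.01382

0.0138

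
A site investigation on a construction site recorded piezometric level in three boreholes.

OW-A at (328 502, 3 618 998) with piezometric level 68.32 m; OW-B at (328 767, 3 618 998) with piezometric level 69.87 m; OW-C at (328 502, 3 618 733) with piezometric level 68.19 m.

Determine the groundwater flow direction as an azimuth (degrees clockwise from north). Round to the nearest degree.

265°

∂h/∂x = (69.87 − 68.32) / (328767 − 328502) = +0.005849
∂h/∂y = (68.19 − 68.32) / (3618733 − 3618998) = +0.0004906
Flow direction (−∇h) has components (-0.005849 E, -0.0004906 N).
Azimuth = atan2(E, N) = atan2(-0.005849, -0.0004906) = 265.2° ≈ 265°.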